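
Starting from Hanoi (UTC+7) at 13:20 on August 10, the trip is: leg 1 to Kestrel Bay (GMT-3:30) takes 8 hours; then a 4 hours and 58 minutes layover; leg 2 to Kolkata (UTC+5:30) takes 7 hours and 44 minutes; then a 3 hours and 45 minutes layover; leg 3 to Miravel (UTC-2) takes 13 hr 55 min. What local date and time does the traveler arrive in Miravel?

18:42 on August 11

Convert departure to UTC: 13:20 − 7:00 = 06:20 UTC on Aug 10.
Add 8 hours leg 1 → 14:20 UTC.
Add 4 hours 58 minutes layover in Kestrel Bay → 19:18 UTC.
Add 7 hours and 44 minutes leg 2 → 03:02 UTC (Aug 11).
Add 3 hours 45 minutes layover in Kolkata → 06:47 UTC.
Add 13 hours 55 minutes leg 3 → 20:42 UTC.
Miravel is UTC−2:00, so local arrival = 20:42 − 2:00 = 18:42 on Aug 11.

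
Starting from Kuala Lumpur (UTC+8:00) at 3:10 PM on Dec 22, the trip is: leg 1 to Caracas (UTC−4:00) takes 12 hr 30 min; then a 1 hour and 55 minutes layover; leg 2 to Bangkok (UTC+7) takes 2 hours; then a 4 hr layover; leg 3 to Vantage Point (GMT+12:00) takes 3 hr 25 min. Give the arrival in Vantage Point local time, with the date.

7:00 PM on December 23

Convert departure to UTC: 3:10 PM − 8:00 = 7:10 AM UTC on Dec 22.
Add 12 hours and 30 minutes leg 1 → 7:40 PM UTC.
Add 1 hour 55 minutes layover in Caracas → 9:35 PM UTC.
Add 2 hours leg 2 → 11:35 PM UTC.
Add 4 hours layover in Bangkok → 3:35 AM UTC (Dec 23).
Add 3 hours 25 minutes leg 3 → 7:00 AM UTC.
Vantage Point is UTC+12:00, so local arrival = 7:00 AM + 12:00 = 7:00 PM on Dec 23.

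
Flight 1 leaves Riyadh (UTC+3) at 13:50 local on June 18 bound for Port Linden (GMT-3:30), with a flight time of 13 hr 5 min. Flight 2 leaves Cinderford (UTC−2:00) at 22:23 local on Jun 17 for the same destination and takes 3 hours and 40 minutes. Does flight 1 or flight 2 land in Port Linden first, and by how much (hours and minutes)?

Flight 1 in UTC: 13:50 − 3:00 = 10:50 on Jun 18.
+13 hours and 5 minutes → arrive 23:55 UTC on Jun 18.
Flight 2 in UTC: 22:23 + 2:00 = 00:23 on Jun 18.
+3 hours 40 minutes → arrive 04:03 UTC on Jun 18.
Flight 2 lands earlier by 19 hours 52 minutes.

the second, by 19 hours 52 minutes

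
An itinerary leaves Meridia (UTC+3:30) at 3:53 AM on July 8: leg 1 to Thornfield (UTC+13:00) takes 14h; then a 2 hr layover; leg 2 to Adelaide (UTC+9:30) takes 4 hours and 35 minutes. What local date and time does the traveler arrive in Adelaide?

Convert departure to UTC: 3:53 AM − 3:30 = 12:23 AM UTC on Jul 8.
Add 14 hours leg 1 → 2:23 PM UTC.
Add 2 hours layover in Thornfield → 4:23 PM UTC.
Add 4 hours 35 minutes leg 2 → 8:58 PM UTC.
Adelaide is UTC+9:30, so local arrival = 8:58 PM + 9:30 = 6:28 AM on Jul 9.

6:28 AM on July 9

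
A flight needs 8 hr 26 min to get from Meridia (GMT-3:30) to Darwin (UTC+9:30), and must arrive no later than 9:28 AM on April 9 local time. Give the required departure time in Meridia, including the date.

Target arrival in UTC: 9:28 AM − 9:30 = 11:58 PM on Apr 8.
Subtract 8 hours 26 minutes → departure 3:32 PM UTC on Apr 8.
Meridia is UTC−3:30: 3:32 PM − 3:30 = 12:02 PM on Apr 8.

12:02 PM on Apr 8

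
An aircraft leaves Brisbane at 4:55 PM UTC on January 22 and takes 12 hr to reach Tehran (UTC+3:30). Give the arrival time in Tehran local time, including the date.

8:25 AM on Jan 23

Departure is given in UTC: 4:55 PM on Jan 22.
Add 12 hours → 4:55 AM UTC (Jan 23).
Tehran is UTC+3:30: 4:55 AM + 3:30 = 8:25 AM on Jan 23.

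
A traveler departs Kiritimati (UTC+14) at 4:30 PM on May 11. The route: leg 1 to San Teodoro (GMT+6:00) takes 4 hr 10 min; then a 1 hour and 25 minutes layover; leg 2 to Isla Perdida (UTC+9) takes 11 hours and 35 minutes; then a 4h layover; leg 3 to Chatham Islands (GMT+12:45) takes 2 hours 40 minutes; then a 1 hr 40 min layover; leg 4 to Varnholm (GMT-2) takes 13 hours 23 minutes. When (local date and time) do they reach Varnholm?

Convert departure to UTC: 4:30 PM − 14:00 = 2:30 AM UTC on May 11.
Add 4 hours and 10 minutes leg 1 → 6:40 AM UTC.
Add 1 hour and 25 minutes layover in San Teodoro → 8:05 AM UTC.
Add 11 hours 35 minutes leg 2 → 7:40 PM UTC.
Add 4 hours layover in Isla Perdida → 11:40 PM UTC.
Add 2 hours and 40 minutes leg 3 → 2:20 AM UTC (May 12).
Add 1 hour 40 minutes layover in Chatham Islands → 4:00 AM UTC.
Add 13 hours and 23 minutes leg 4 → 5:23 PM UTC.
Varnholm is UTC−2:00, so local arrival = 5:23 PM − 2:00 = 3:23 PM on May 12.

3:23 PM on May 12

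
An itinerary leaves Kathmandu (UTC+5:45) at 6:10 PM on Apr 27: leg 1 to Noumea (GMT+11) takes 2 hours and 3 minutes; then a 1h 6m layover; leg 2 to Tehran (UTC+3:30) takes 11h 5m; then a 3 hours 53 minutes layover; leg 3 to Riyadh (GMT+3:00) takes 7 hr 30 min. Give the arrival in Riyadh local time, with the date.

5:02 PM on April 28

Convert departure to UTC: 6:10 PM − 5:45 = 12:25 PM UTC on Apr 27.
Add 2 hours and 3 minutes leg 1 → 2:28 PM UTC.
Add 1 hour 6 minutes layover in Noumea → 3:34 PM UTC.
Add 11 hours and 5 minutes leg 2 → 2:39 AM UTC (Apr 28).
Add 3 hours and 53 minutes layover in Tehran → 6:32 AM UTC.
Add 7 hours and 30 minutes leg 3 → 2:02 PM UTC.
Riyadh is UTC+3:00, so local arrival = 2:02 PM + 3:00 = 5:02 PM on Apr 28.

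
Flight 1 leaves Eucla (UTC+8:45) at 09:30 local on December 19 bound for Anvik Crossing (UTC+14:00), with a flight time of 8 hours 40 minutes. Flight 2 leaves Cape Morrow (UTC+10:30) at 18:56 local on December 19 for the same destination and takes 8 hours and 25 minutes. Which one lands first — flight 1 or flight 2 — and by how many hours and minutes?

the first, by 7 hours 26 minutes

Flight 1 in UTC: 09:30 − 8:45 = 00:45 on Dec 19.
+8 hours 40 minutes → arrive 09:25 UTC on Dec 19.
Flight 2 in UTC: 18:56 − 10:30 = 08:26 on Dec 19.
+8 hours 25 minutes → arrive 16:51 UTC on Dec 19.
Flight 1 lands earlier by 7 hours 26 minutes.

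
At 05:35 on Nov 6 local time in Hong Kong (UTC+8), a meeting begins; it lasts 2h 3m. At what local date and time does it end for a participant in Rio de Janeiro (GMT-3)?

Convert start to UTC: 05:35 − 8:00 = 21:35 UTC on Nov 5.
Add 2 hours 3 minutes duration → 23:38 UTC.
Rio de Janeiro is UTC−3:00, so local end time = 23:38 − 3:00 = 20:38 on Nov 5.

20:38 on Nov 5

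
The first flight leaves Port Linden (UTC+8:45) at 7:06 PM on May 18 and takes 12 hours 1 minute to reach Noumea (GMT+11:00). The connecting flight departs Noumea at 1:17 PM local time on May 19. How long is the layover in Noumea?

Convert departure to UTC: 7:06 PM − 8:45 = 10:21 AM UTC on May 18.
Add 12 hours and 1 minute flight time → 10:22 PM UTC.
Noumea is UTC+11:00, so local arrival = 10:22 PM + 11:00 = 9:22 AM on May 19.
Layover = 1:17 PM − 9:22 AM = 3 hours 55 minutes.

3 hours 55 minutes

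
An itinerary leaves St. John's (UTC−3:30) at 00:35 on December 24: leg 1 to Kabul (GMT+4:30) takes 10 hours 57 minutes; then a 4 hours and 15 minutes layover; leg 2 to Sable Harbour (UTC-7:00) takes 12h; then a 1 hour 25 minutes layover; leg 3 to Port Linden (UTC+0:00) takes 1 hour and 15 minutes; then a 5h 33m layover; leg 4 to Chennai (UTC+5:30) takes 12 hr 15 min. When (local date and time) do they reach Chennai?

Convert departure to UTC: 00:35 + 3:30 = 04:05 UTC on Dec 24.
Add 10 hours 57 minutes leg 1 → 15:02 UTC.
Add 4 hours 15 minutes layover in Kabul → 19:17 UTC.
Add 12 hours leg 2 → 07:17 UTC (Dec 25).
Add 1 hour 25 minutes layover in Sable Harbour → 08:42 UTC.
Add 1 hour 15 minutes leg 3 → 09:57 UTC.
Add 5 hours and 33 minutes layover in Port Linden → 15:30 UTC.
Add 12 hours 15 minutes leg 4 → 03:45 UTC (Dec 26).
Chennai is UTC+5:30, so local arrival = 03:45 + 5:30 = 09:15 on Dec 26.

09:15 on December 26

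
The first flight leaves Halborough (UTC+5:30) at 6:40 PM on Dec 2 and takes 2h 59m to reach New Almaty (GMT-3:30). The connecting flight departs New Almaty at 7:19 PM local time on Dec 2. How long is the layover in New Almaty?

6 hours 40 minutes

Convert departure to UTC: 6:40 PM − 5:30 = 1:10 PM UTC on Dec 2.
Add 2 hours 59 minutes flight time → 4:09 PM UTC.
New Almaty is UTC−3:30, so local arrival = 4:09 PM − 3:30 = 12:39 PM on Dec 2.
Layover = 7:19 PM − 12:39 PM = 6 hours 40 minutes.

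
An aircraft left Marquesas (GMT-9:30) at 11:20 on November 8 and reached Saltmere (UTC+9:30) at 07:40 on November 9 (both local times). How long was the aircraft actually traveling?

1 hour 20 minutes

Departure in UTC: 11:20 + 9:30 = 20:50 on Nov 8.
Arrival in UTC: 07:40 − 9:30 = 22:10 on Nov 8.
Elapsed = 22:10 − 20:50 = 1 hour 20 minutes.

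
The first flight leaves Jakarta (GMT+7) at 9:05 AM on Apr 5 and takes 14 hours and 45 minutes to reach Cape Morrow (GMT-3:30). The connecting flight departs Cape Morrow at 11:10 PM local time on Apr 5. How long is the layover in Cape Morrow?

Convert departure to UTC: 9:05 AM − 7:00 = 2:05 AM UTC on Apr 5.
Add 14 hours and 45 minutes flight time → 4:50 PM UTC.
Cape Morrow is UTC−3:30, so local arrival = 4:50 PM − 3:30 = 1:20 PM on Apr 5.
Layover = 11:10 PM − 1:20 PM = 9 hours 50 minutes.

9 hours 50 minutes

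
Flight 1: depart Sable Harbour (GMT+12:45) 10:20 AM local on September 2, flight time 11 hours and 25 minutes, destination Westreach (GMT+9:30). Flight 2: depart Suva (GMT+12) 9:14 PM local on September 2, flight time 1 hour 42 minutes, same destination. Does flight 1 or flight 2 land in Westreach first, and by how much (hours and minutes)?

Flight 1 in UTC: 10:20 AM − 12:45 = 9:35 PM on Sep 1.
+11 hours 25 minutes → arrive 9:00 AM UTC on Sep 2.
Flight 2 in UTC: 9:14 PM − 12:00 = 9:14 AM on Sep 2.
+1 hour and 42 minutes → arrive 10:56 AM UTC on Sep 2.
Flight 1 lands earlier by 1 hour 56 minutes.

the first, by 1 hour 56 minutes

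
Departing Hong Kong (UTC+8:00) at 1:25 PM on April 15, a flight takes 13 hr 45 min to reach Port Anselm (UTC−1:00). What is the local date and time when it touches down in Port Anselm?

Port Anselm is 9:00 behind Hong Kong.
After 13 hours and 45 minutes it is 3:10 AM (Apr 16) in Hong Kong.
Shift by the zone difference: 3:10 AM − 9:00 = 6:10 PM on Apr 15 in Port Anselm.

6:10 PM on April 15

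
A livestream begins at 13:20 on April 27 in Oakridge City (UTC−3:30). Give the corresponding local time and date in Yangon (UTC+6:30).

Yangon is 10:00 ahead of Oakridge City.
Shift by the zone difference: 13:20 + 10:00 = 23:20 on Apr 27 in Yangon.

23:20 on Apr 27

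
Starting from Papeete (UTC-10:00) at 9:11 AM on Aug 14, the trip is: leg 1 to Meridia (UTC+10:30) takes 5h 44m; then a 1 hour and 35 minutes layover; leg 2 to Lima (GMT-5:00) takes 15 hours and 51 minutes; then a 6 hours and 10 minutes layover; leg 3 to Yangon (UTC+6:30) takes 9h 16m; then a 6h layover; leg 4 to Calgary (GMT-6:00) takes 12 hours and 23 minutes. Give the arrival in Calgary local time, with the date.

10:10 PM on August 16

Convert departure to UTC: 9:11 AM + 10:00 = 7:11 PM UTC on Aug 14.
Add 5 hours 44 minutes leg 1 → 12:55 AM UTC (Aug 15).
Add 1 hour 35 minutes layover in Meridia → 2:30 AM UTC.
Add 15 hours 51 minutes leg 2 → 6:21 PM UTC.
Add 6 hours 10 minutes layover in Lima → 12:31 AM UTC (Aug 16).
Add 9 hours and 16 minutes leg 3 → 9:47 AM UTC.
Add 6 hours layover in Yangon → 3:47 PM UTC.
Add 12 hours 23 minutes leg 4 → 4:10 AM UTC (Aug 17).
Calgary is UTC−6:00, so local arrival = 4:10 AM − 6:00 = 10:10 PM on Aug 16.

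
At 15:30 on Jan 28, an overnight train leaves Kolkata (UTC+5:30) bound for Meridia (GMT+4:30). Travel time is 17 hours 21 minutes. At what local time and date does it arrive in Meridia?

Convert departure to UTC: 15:30 − 5:30 = 10:00 UTC on Jan 28.
Add 17 hours and 21 minutes travel time → 03:21 UTC (Jan 29).
Meridia is UTC+4:30, so local arrival = 03:21 + 4:30 = 07:51 on Jan 29.

07:51 on January 29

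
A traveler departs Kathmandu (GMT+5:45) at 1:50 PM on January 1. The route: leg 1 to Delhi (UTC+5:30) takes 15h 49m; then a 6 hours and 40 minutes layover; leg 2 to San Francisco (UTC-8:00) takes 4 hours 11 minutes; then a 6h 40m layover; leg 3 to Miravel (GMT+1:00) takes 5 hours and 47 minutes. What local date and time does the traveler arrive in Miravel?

12:12 AM on Jan 3

Convert departure to UTC: 1:50 PM − 5:45 = 8:05 AM UTC on Jan 1.
Add 15 hours and 49 minutes leg 1 → 11:54 PM UTC.
Add 6 hours and 40 minutes layover in Delhi → 6:34 AM UTC (Jan 2).
Add 4 hours 11 minutes leg 2 → 10:45 AM UTC.
Add 6 hours 40 minutes layover in San Francisco → 5:25 PM UTC.
Add 5 hours 47 minutes leg 3 → 11:12 PM UTC.
Miravel is UTC+1:00, so local arrival = 11:12 PM + 1:00 = 12:12 AM on Jan 3.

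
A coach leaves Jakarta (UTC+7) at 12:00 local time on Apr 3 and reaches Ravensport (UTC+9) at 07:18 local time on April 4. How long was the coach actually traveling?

17 hours 18 minutes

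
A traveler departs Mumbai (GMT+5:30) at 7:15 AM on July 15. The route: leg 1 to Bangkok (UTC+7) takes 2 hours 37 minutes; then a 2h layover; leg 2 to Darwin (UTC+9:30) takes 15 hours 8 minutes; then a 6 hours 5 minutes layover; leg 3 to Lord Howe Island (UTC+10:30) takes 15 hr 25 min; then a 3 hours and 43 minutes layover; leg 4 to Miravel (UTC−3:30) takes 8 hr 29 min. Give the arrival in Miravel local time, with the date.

Convert departure to UTC: 7:15 AM − 5:30 = 1:45 AM UTC on Jul 15.
Add 2 hours 37 minutes leg 1 → 4:22 AM UTC.
Add 2 hours layover in Bangkok → 6:22 AM UTC.
Add 15 hours 8 minutes leg 2 → 9:30 PM UTC.
Add 6 hours and 5 minutes layover in Darwin → 3:35 AM UTC (Jul 16).
Add 15 hours and 25 minutes leg 3 → 7:00 PM UTC.
Add 3 hours 43 minutes layover in Lord Howe Island → 10:43 PM UTC.
Add 8 hours and 29 minutes leg 4 → 7:12 AM UTC (Jul 17).
Miravel is UTC−3:30, so local arrival = 7:12 AM − 3:30 = 3:42 AM on Jul 17.

3:42 AM on Jul 17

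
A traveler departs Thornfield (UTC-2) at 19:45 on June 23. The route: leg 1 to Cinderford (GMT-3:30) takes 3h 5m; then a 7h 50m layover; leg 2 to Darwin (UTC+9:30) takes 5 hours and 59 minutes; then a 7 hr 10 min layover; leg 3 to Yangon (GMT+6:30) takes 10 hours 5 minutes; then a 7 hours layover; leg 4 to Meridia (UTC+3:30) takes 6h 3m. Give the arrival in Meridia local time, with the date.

Convert departure to UTC: 19:45 + 2:00 = 21:45 UTC on Jun 23.
Add 3 hours and 5 minutes leg 1 → 00:50 UTC (Jun 24).
Add 7 hours and 50 minutes layover in Cinderford → 08:40 UTC.
Add 5 hours 59 minutes leg 2 → 14:39 UTC.
Add 7 hours 10 minutes layover in Darwin → 21:49 UTC.
Add 10 hours and 5 minutes leg 3 → 07:54 UTC (Jun 25).
Add 7 hours layover in Yangon → 14:54 UTC.
Add 6 hours 3 minutes leg 4 → 20:57 UTC.
Meridia is UTC+3:30, so local arrival = 20:57 + 3:30 = 00:27 on Jun 26.

00:27 on Jun 26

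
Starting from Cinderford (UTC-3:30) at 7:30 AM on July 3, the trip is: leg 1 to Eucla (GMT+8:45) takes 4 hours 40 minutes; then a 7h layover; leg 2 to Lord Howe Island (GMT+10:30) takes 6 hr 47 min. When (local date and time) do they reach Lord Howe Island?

3:57 PM on July 4

Convert departure to UTC: 7:30 AM + 3:30 = 11:00 AM UTC on Jul 3.
Add 4 hours and 40 minutes leg 1 → 3:40 PM UTC.
Add 7 hours layover in Eucla → 10:40 PM UTC.
Add 6 hours and 47 minutes leg 2 → 5:27 AM UTC (Jul 4).
Lord Howe Island is UTC+10:30, so local arrival = 5:27 AM + 10:30 = 3:57 PM on Jul 4.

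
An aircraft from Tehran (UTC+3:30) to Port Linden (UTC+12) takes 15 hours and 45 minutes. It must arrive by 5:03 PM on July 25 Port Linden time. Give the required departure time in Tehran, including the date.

4:48 PM on July 24

Target arrival in UTC: 5:03 PM − 12:00 = 5:03 AM on Jul 25.
Subtract 15 hours and 45 minutes → departure 1:18 PM UTC on Jul 24.
Tehran is UTC+3:30: 1:18 PM + 3:30 = 4:48 PM on Jul 24.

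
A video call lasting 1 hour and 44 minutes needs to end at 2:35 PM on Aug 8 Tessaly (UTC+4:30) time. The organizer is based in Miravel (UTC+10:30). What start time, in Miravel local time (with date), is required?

Target end time in UTC: 2:35 PM − 4:30 = 10:05 AM on Aug 8.
Subtract 1 hour 44 minutes → start 8:21 AM UTC on Aug 8.
Miravel is UTC+10:30: 8:21 AM + 10:30 = 6:51 PM on Aug 8.

6:51 PM on August 8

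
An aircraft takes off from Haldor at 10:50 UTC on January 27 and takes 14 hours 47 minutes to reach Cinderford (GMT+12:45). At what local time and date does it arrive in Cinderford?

Departure is given in UTC: 10:50 on Jan 27.
Add 14 hours and 47 minutes → 01:37 UTC (Jan 28).
Cinderford is UTC+12:45: 01:37 + 12:45 = 14:22 on Jan 28.

14:22 on January 28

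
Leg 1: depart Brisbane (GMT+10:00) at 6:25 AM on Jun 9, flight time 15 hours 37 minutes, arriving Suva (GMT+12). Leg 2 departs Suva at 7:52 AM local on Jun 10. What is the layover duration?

Convert departure to UTC: 6:25 AM − 10:00 = 8:25 PM UTC on Jun 8.
Add 15 hours and 37 minutes flight time → 12:02 PM UTC (Jun 9).
Suva is UTC+12:00, so local arrival = 12:02 PM + 12:00 = 12:02 AM on Jun 10.
Layover = 7:52 AM − 12:02 AM = 7 hours 50 minutes.

7 hours 50 minutes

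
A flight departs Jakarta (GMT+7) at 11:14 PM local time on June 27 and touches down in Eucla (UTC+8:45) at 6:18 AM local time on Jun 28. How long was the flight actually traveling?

5 hours 19 minutes

Departure in UTC: 11:14 PM − 7:00 = 4:14 PM on Jun 27.
Arrival in UTC: 6:18 AM − 8:45 = 9:33 PM on Jun 27.
Elapsed = 9:33 PM − 4:14 PM = 5 hours 19 minutes.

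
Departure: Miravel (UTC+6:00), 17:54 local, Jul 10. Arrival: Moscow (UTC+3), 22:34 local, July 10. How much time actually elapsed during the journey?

Moscow is 3:00 behind Miravel.
Clock-face elapsed time (ignoring zones) is 4 hours 40 minutes.
Actual elapsed = 4 hours 40 minutes + 3:00 = 7 hours 40 minutes.

7 hours 40 minutes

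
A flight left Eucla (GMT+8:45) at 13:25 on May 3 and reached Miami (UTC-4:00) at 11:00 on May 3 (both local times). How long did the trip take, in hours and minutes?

10 hours 20 minutes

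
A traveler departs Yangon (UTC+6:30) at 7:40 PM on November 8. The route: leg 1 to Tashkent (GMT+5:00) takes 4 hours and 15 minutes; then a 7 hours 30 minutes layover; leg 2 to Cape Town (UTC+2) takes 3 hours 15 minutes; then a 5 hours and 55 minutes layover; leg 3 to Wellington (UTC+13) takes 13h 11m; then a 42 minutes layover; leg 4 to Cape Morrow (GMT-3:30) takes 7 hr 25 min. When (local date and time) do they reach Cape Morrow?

3:53 AM on Nov 10

Convert departure to UTC: 7:40 PM − 6:30 = 1:10 PM UTC on Nov 8.
Add 4 hours and 15 minutes leg 1 → 5:25 PM UTC.
Add 7 hours 30 minutes layover in Tashkent → 12:55 AM UTC (Nov 9).
Add 3 hours 15 minutes leg 2 → 4:10 AM UTC.
Add 5 hours and 55 minutes layover in Cape Town → 10:05 AM UTC.
Add 13 hours 11 minutes leg 3 → 11:16 PM UTC.
Add 42 minutes layover in Wellington → 11:58 PM UTC.
Add 7 hours and 25 minutes leg 4 → 7:23 AM UTC (Nov 10).
Cape Morrow is UTC−3:30, so local arrival = 7:23 AM − 3:30 = 3:53 AM on Nov 10.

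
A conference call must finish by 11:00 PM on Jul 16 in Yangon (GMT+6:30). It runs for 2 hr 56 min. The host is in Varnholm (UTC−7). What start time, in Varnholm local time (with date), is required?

6:34 AM on July 16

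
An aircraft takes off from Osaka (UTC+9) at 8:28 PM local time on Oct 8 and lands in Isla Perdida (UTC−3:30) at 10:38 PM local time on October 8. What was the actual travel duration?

Departure in UTC: 8:28 PM − 9:00 = 11:28 AM on Oct 8.
Arrival in UTC: 10:38 PM + 3:30 = 2:08 AM on Oct 9.
Elapsed = 2:08 AM − 11:28 AM (+1 day) = 14 hours 40 minutes.

14 hours 40 minutes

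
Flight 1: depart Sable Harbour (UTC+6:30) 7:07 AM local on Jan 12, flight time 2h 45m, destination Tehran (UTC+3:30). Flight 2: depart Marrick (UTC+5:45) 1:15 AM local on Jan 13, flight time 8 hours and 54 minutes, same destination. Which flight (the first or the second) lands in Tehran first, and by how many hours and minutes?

the first, by 25 hours 2 minutes

Flight 1 in UTC: 7:07 AM − 6:30 = 12:37 AM on Jan 12.
+2 hours and 45 minutes → arrive 3:22 AM UTC on Jan 12.
Flight 2 in UTC: 1:15 AM − 5:45 = 7:30 PM on Jan 12.
+8 hours and 54 minutes → arrive 4:24 AM UTC on Jan 13.
Flight 1 lands earlier by 25 hours 2 minutes.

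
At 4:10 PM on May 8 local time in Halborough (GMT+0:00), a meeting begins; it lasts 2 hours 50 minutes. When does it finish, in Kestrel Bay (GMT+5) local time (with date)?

Halborough is at UTC+0, so start is already 4:10 PM UTC on May 8.
Add 2 hours 50 minutes duration → 7:00 PM UTC.
Kestrel Bay is UTC+5:00, so local end time = 7:00 PM + 5:00 = 12:00 AM on May 9.

12:00 AM on May 9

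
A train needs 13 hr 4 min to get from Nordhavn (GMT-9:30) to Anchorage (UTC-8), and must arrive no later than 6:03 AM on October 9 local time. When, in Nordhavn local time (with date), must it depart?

3:29 PM on October 8

Target arrival in UTC: 6:03 AM + 8:00 = 2:03 PM on Oct 9.
Subtract 13 hours 4 minutes → departure 12:59 AM UTC on Oct 9.
Nordhavn is UTC−9:30: 12:59 AM − 9:30 = 3:29 PM on Oct 8.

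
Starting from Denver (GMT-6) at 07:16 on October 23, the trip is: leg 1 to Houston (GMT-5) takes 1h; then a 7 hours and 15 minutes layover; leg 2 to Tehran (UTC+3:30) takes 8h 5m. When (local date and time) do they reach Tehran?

09:06 on October 24

Convert departure to UTC: 07:16 + 6:00 = 13:16 UTC on Oct 23.
Add 1 hour leg 1 → 14:16 UTC.
Add 7 hours 15 minutes layover in Houston → 21:31 UTC.
Add 8 hours 5 minutes leg 2 → 05:36 UTC (Oct 24).
Tehran is UTC+3:30, so local arrival = 05:36 + 3:30 = 09:06 on Oct 24.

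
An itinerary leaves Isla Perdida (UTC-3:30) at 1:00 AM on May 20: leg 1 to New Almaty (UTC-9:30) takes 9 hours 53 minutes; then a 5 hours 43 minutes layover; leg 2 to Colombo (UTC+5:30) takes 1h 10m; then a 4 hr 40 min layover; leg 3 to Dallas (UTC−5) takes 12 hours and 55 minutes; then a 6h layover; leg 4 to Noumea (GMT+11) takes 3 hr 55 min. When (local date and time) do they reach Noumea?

Convert departure to UTC: 1:00 AM + 3:30 = 4:30 AM UTC on May 20.
Add 9 hours and 53 minutes leg 1 → 2:23 PM UTC.
Add 5 hours 43 minutes layover in New Almaty → 8:06 PM UTC.
Add 1 hour 10 minutes leg 2 → 9:16 PM UTC.
Add 4 hours and 40 minutes layover in Colombo → 1:56 AM UTC (May 21).
Add 12 hours and 55 minutes leg 3 → 2:51 PM UTC.
Add 6 hours layover in Dallas → 8:51 PM UTC.
Add 3 hours 55 minutes leg 4 → 12:46 AM UTC (May 22).
Noumea is UTC+11:00, so local arrival = 12:46 AM + 11:00 = 11:46 AM on May 22.

11:46 AM on May 22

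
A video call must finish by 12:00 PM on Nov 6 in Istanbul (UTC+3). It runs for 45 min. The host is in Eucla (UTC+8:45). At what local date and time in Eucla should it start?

5:00 PM on November 6

Target end time in UTC: 12:00 PM − 3:00 = 9:00 AM on Nov 6.
Subtract 45 minutes → start 8:15 AM UTC on Nov 6.
Eucla is UTC+8:45: 8:15 AM + 8:45 = 5:00 PM on Nov 6.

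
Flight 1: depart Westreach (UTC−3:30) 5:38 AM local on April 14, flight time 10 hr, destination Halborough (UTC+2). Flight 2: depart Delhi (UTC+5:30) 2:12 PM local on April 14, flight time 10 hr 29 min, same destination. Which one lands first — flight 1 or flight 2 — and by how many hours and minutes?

the first, by 3 minutes

Flight 1 in UTC: 5:38 AM + 3:30 = 9:08 AM on Apr 14.
+10 hours → arrive 7:08 PM UTC on Apr 14.
Flight 2 in UTC: 2:12 PM − 5:30 = 8:42 AM on Apr 14.
+10 hours and 29 minutes → arrive 7:11 PM UTC on Apr 14.
Flight 1 lands earlier by 3 minutes.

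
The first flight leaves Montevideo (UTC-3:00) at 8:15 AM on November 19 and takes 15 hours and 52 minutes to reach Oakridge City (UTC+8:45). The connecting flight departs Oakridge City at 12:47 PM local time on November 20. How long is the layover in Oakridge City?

55 minutes

Convert departure to UTC: 8:15 AM + 3:00 = 11:15 AM UTC on Nov 19.
Add 15 hours 52 minutes flight time → 3:07 AM UTC (Nov 20).
Oakridge City is UTC+8:45, so local arrival = 3:07 AM + 8:45 = 11:52 AM on Nov 20.
Layover = 12:47 PM − 11:52 AM = 55 minutes.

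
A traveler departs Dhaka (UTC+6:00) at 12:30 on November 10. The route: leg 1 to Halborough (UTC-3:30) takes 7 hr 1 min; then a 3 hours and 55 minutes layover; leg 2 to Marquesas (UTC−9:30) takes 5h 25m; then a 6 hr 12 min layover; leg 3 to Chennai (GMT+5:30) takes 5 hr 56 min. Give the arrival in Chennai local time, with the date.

16:29 on November 11

Convert departure to UTC: 12:30 − 6:00 = 06:30 UTC on Nov 10.
Add 7 hours 1 minute leg 1 → 13:31 UTC.
Add 3 hours 55 minutes layover in Halborough → 17:26 UTC.
Add 5 hours and 25 minutes leg 2 → 22:51 UTC.
Add 6 hours and 12 minutes layover in Marquesas → 05:03 UTC (Nov 11).
Add 5 hours 56 minutes leg 3 → 10:59 UTC.
Chennai is UTC+5:30, so local arrival = 10:59 + 5:30 = 16:29 on Nov 11.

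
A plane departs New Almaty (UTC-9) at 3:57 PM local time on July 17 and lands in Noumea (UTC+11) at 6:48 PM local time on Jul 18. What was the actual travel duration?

6 hours 51 minutes

Departure in UTC: 3:57 PM + 9:00 = 12:57 AM on Jul 18.
Arrival in UTC: 6:48 PM − 11:00 = 7:48 AM on Jul 18.
Elapsed = 7:48 AM − 12:57 AM = 6 hours 51 minutes.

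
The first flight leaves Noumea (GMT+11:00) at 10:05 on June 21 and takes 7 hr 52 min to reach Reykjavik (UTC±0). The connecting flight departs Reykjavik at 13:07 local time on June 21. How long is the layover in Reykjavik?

Convert departure to UTC: 10:05 − 11:00 = 23:05 UTC on Jun 20.
Add 7 hours 52 minutes flight time → 06:57 UTC (Jun 21).
Reykjavik is UTC+0, so local arrival is the same: 06:57 on Jun 21.
Layover = 13:07 − 06:57 = 6 hours 10 minutes.

6 hours 10 minutes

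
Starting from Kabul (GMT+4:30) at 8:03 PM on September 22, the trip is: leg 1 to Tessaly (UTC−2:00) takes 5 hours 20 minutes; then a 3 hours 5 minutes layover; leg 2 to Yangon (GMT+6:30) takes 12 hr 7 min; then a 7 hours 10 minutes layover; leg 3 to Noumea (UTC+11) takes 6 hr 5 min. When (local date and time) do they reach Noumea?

12:20 PM on Sep 24

Convert departure to UTC: 8:03 PM − 4:30 = 3:33 PM UTC on Sep 22.
Add 5 hours 20 minutes leg 1 → 8:53 PM UTC.
Add 3 hours and 5 minutes layover in Tessaly → 11:58 PM UTC.
Add 12 hours 7 minutes leg 2 → 12:05 PM UTC (Sep 23).
Add 7 hours and 10 minutes layover in Yangon → 7:15 PM UTC.
Add 6 hours and 5 minutes leg 3 → 1:20 AM UTC (Sep 24).
Noumea is UTC+11:00, so local arrival = 1:20 AM + 11:00 = 12:20 PM on Sep 24.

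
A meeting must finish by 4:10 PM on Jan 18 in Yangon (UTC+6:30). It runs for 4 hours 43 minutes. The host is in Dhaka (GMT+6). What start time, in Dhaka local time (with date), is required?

10:57 AM on Jan 18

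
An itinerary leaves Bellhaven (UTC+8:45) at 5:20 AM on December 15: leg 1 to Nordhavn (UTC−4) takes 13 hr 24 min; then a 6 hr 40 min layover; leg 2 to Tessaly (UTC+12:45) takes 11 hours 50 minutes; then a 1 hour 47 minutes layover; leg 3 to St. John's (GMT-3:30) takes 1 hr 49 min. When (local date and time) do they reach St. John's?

Convert departure to UTC: 5:20 AM − 8:45 = 8:35 PM UTC on Dec 14.
Add 13 hours 24 minutes leg 1 → 9:59 AM UTC (Dec 15).
Add 6 hours 40 minutes layover in Nordhavn → 4:39 PM UTC.
Add 11 hours and 50 minutes leg 2 → 4:29 AM UTC (Dec 16).
Add 1 hour 47 minutes layover in Tessaly → 6:16 AM UTC.
Add 1 hour 49 minutes leg 3 → 8:05 AM UTC.
St. John's is UTC−3:30, so local arrival = 8:05 AM − 3:30 = 4:35 AM on Dec 16.

4:35 AM on December 16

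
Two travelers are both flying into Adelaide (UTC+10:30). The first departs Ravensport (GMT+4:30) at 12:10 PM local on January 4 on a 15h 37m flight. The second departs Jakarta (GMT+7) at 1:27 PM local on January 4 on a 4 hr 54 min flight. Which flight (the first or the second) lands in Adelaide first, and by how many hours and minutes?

the second, by 11 hours 56 minutes

Flight 1 in UTC: 12:10 PM − 4:30 = 7:40 AM on Jan 4.
+15 hours 37 minutes → arrive 11:17 PM UTC on Jan 4.
Flight 2 in UTC: 1:27 PM − 7:00 = 6:27 AM on Jan 4.
+4 hours 54 minutes → arrive 11:21 AM UTC on Jan 4.
Flight 2 lands earlier by 11 hours 56 minutes.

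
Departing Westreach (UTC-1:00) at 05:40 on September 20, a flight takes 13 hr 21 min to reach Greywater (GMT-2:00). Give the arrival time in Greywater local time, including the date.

18:01 on September 20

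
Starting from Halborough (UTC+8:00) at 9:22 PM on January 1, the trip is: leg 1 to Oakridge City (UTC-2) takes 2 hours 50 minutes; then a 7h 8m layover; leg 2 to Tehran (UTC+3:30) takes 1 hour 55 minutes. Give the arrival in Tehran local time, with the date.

4:45 AM on Jan 2

Convert departure to UTC: 9:22 PM − 8:00 = 1:22 PM UTC on Jan 1.
Add 2 hours 50 minutes leg 1 → 4:12 PM UTC.
Add 7 hours 8 minutes layover in Oakridge City → 11:20 PM UTC.
Add 1 hour 55 minutes leg 2 → 1:15 AM UTC (Jan 2).
Tehran is UTC+3:30, so local arrival = 1:15 AM + 3:30 = 4:45 AM on Jan 2.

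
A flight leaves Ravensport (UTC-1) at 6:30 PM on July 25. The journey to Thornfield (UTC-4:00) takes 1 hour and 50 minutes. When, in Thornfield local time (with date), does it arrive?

5:20 PM on July 25

Convert departure to UTC: 6:30 PM + 1:00 = 7:30 PM UTC on Jul 25.
Add 1 hour 50 minutes travel time → 9:20 PM UTC.
Thornfield is UTC−4:00, so local arrival = 9:20 PM − 4:00 = 5:20 PM on Jul 25.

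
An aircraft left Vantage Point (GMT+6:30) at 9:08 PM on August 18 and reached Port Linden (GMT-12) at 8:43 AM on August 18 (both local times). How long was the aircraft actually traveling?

6 hours 5 minutes

Departure in UTC: 9:08 PM − 6:30 = 2:38 PM on Aug 18.
Arrival in UTC: 8:43 AM + 12:00 = 8:43 PM on Aug 18.
Elapsed = 8:43 PM − 2:38 PM = 6 hours 5 minutes.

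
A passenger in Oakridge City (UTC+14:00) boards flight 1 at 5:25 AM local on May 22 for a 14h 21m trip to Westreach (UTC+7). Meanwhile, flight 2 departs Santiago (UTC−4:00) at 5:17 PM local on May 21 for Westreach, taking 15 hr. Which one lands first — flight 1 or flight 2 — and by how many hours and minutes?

Flight 1 in UTC: 5:25 AM − 14:00 = 3:25 PM on May 21.
+14 hours 21 minutes → arrive 5:46 AM UTC on May 22.
Flight 2 in UTC: 5:17 PM + 4:00 = 9:17 PM on May 21.
+15 hours → arrive 12:17 PM UTC on May 22.
Flight 1 lands earlier by 6 hours 31 minutes.

the first, by 6 hours 31 minutes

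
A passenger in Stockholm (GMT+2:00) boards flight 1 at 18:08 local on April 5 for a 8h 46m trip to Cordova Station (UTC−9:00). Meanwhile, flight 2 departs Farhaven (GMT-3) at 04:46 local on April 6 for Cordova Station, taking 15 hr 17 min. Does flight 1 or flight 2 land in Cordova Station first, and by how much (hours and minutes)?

the first, by 22 hours 9 minutes

Flight 1 in UTC: 18:08 − 2:00 = 16:08 on Apr 5.
+8 hours and 46 minutes → arrive 00:54 UTC on Apr 6.
Flight 2 in UTC: 04:46 + 3:00 = 07:46 on Apr 6.
+15 hours 17 minutes → arrive 23:03 UTC on Apr 6.
Flight 1 lands earlier by 22 hours 9 minutes.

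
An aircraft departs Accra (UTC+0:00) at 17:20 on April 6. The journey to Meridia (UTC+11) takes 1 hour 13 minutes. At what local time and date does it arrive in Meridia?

05:33 on April 7

Accra is at UTC+0, so departure is already 17:20 UTC on Apr 6.
Add 1 hour 13 minutes travel time → 18:33 UTC.
Meridia is UTC+11:00, so local arrival = 18:33 + 11:00 = 05:33 on Apr 7.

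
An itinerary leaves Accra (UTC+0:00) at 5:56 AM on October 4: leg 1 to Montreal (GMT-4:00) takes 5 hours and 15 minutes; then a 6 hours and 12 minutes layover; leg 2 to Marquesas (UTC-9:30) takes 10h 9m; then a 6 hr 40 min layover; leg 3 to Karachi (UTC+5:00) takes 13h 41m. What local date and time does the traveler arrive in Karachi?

4:53 AM on Oct 6

Accra is at UTC+0, so departure is already 5:56 AM UTC on Oct 4.
Add 5 hours and 15 minutes leg 1 → 11:11 AM UTC.
Add 6 hours and 12 minutes layover in Montreal → 5:23 PM UTC.
Add 10 hours and 9 minutes leg 2 → 3:32 AM UTC (Oct 5).
Add 6 hours and 40 minutes layover in Marquesas → 10:12 AM UTC.
Add 13 hours 41 minutes leg 3 → 11:53 PM UTC.
Karachi is UTC+5:00, so local arrival = 11:53 PM + 5:00 = 4:53 AM on Oct 6.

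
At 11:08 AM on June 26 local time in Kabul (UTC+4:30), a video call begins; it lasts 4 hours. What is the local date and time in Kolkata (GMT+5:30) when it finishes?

4:08 PM on Jun 26

Kolkata is 1:00 ahead of Kabul.
After 4 hours it is 3:08 PM in Kabul.
Shift by the zone difference: 3:08 PM + 1:00 = 4:08 PM on Jun 26 in Kolkata.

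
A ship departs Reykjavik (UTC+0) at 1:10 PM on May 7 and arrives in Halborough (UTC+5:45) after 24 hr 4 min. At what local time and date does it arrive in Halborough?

Halborough is 5:45 ahead of Reykjavik.
After 24 hours 4 minutes it is 1:14 PM (May 8) in Reykjavik.
Shift by the zone difference: 1:14 PM + 5:45 = 6:59 PM on May 8 in Halborough.

6:59 PM on May 8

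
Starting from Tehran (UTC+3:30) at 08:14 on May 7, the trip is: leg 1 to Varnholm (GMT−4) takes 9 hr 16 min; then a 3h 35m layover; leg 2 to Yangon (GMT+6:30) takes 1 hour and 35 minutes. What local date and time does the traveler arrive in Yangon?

Convert departure to UTC: 08:14 − 3:30 = 04:44 UTC on May 7.
Add 9 hours and 16 minutes leg 1 → 14:00 UTC.
Add 3 hours 35 minutes layover in Varnholm → 17:35 UTC.
Add 1 hour 35 minutes leg 2 → 19:10 UTC.
Yangon is UTC+6:30, so local arrival = 19:10 + 6:30 = 01:40 on May 8.

01:40 on May 8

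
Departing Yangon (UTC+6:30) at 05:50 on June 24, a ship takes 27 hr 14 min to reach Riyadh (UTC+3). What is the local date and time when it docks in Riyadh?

05:34 on June 25

Convert departure to UTC: 05:50 − 6:30 = 23:20 UTC on Jun 23.
Add 27 hours 14 minutes travel time → 02:34 UTC (Jun 25).
Riyadh is UTC+3:00, so local arrival = 02:34 + 3:00 = 05:34 on Jun 25.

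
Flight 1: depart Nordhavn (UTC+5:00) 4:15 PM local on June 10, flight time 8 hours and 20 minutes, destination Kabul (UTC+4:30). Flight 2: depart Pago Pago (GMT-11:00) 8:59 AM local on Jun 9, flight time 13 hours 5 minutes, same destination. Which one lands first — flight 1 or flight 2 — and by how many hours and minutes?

the second, by 10 hours 31 minutes

Flight 1 in UTC: 4:15 PM − 5:00 = 11:15 AM on Jun 10.
+8 hours and 20 minutes → arrive 7:35 PM UTC on Jun 10.
Flight 2 in UTC: 8:59 AM + 11:00 = 7:59 PM on Jun 9.
+13 hours and 5 minutes → arrive 9:04 AM UTC on Jun 10.
Flight 2 lands earlier by 10 hours 31 minutes.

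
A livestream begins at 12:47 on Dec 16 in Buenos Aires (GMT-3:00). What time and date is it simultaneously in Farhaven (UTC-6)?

Farhaven is 3:00 behind Buenos Aires.
Shift by the zone difference: 12:47 − 3:00 = 09:47 on Dec 16 in Farhaven.

09:47 on December 16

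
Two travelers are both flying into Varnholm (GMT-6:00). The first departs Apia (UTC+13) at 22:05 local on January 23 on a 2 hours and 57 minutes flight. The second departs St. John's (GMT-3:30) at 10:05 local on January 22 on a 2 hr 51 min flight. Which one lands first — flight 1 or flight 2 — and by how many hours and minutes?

Flight 1 in UTC: 22:05 − 13:00 = 09:05 on Jan 23.
+2 hours and 57 minutes → arrive 12:02 UTC on Jan 23.
Flight 2 in UTC: 10:05 + 3:30 = 13:35 on Jan 22.
+2 hours 51 minutes → arrive 16:26 UTC on Jan 22.
Flight 2 lands earlier by 19 hours 36 minutes.

the second, by 19 hours 36 minutes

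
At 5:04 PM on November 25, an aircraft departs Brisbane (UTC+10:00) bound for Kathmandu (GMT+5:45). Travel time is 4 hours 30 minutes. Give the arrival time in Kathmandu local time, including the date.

Convert departure to UTC: 5:04 PM − 10:00 = 7:04 AM UTC on Nov 25.
Add 4 hours and 30 minutes travel time → 11:34 AM UTC.
Kathmandu is UTC+5:45, so local arrival = 11:34 AM + 5:45 = 5:19 PM on Nov 25.

5:19 PM on November 25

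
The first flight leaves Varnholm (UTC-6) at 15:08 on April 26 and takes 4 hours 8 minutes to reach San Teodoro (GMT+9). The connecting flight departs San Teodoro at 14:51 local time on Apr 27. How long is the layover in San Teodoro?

Convert departure to UTC: 15:08 + 6:00 = 21:08 UTC on Apr 26.
Add 4 hours 8 minutes flight time → 01:16 UTC (Apr 27).
San Teodoro is UTC+9:00, so local arrival = 01:16 + 9:00 = 10:16 on Apr 27.
Layover = 14:51 − 10:16 = 4 hours 35 minutes.

4 hours 35 minutes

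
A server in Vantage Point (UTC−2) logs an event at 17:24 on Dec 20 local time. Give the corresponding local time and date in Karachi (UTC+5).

00:24 on Dec 21

In UTC: 17:24 + 2:00 = 19:24 on Dec 20.
Karachi is UTC+5:00: 19:24 + 5:00 = 00:24 on Dec 21.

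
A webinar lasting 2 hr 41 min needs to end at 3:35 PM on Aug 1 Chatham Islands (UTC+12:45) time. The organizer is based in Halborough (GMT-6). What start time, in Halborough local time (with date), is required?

6:09 PM on July 31

Target end time in UTC: 3:35 PM − 12:45 = 2:50 AM on Aug 1.
Subtract 2 hours 41 minutes → start 12:09 AM UTC on Aug 1.
Halborough is UTC−6:00: 12:09 AM − 6:00 = 6:09 PM on Jul 31.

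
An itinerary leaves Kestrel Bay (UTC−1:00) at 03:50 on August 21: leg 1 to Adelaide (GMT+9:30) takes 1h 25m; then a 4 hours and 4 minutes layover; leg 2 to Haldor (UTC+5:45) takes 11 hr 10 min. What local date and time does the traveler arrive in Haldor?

03:14 on August 22

Convert departure to UTC: 03:50 + 1:00 = 04:50 UTC on Aug 21.
Add 1 hour 25 minutes leg 1 → 06:15 UTC.
Add 4 hours and 4 minutes layover in Adelaide → 10:19 UTC.
Add 11 hours 10 minutes leg 2 → 21:29 UTC.
Haldor is UTC+5:45, so local arrival = 21:29 + 5:45 = 03:14 on Aug 22.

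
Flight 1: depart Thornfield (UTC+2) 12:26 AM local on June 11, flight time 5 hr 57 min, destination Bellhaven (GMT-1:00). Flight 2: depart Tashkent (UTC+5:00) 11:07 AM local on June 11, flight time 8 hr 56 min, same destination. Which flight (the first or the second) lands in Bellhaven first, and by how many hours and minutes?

the first, by 10 hours 40 minutes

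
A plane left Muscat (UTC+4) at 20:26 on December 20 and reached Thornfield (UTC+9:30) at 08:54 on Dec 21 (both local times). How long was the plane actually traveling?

6 hours 58 minutes

Departure in UTC: 20:26 − 4:00 = 16:26 on Dec 20.
Arrival in UTC: 08:54 − 9:30 = 23:24 on Dec 20.
Elapsed = 23:24 − 16:26 = 6 hours 58 minutes.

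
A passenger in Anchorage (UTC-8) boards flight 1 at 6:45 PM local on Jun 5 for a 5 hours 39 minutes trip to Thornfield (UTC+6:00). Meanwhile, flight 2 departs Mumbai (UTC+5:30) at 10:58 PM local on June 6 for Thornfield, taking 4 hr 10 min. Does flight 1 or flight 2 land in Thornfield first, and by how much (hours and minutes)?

Flight 1 in UTC: 6:45 PM + 8:00 = 2:45 AM on Jun 6.
+5 hours 39 minutes → arrive 8:24 AM UTC on Jun 6.
Flight 2 in UTC: 10:58 PM − 5:30 = 5:28 PM on Jun 6.
+4 hours 10 minutes → arrive 9:38 PM UTC on Jun 6.
Flight 1 lands earlier by 13 hours 14 minutes.

the first, by 13 hours 14 minutes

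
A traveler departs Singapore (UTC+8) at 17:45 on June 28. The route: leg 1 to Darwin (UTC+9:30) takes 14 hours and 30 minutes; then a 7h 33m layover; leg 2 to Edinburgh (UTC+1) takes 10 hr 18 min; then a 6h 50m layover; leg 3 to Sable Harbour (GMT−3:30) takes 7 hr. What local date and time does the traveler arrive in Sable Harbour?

Convert departure to UTC: 17:45 − 8:00 = 09:45 UTC on Jun 28.
Add 14 hours 30 minutes leg 1 → 00:15 UTC (Jun 29).
Add 7 hours and 33 minutes layover in Darwin → 07:48 UTC.
Add 10 hours 18 minutes leg 2 → 18:06 UTC.
Add 6 hours and 50 minutes layover in Edinburgh → 00:56 UTC (Jun 30).
Add 7 hours leg 3 → 07:56 UTC.
Sable Harbour is UTC−3:30, so local arrival = 07:56 − 3:30 = 04:26 on Jun 30.

04:26 on June 30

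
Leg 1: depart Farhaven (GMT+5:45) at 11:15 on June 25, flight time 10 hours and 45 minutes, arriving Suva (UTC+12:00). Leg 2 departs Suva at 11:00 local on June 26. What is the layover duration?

Convert departure to UTC: 11:15 − 5:45 = 05:30 UTC on Jun 25.
Add 10 hours and 45 minutes flight time → 16:15 UTC.
Suva is UTC+12:00, so local arrival = 16:15 + 12:00 = 04:15 on Jun 26.
Layover = 11:00 − 04:15 = 6 hours 45 minutes.

6 hours 45 minutes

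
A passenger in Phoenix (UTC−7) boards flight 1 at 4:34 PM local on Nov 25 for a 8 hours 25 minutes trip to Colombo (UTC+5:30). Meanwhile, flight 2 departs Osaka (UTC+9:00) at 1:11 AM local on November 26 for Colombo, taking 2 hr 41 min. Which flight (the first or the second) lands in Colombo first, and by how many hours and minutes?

the second, by 13 hours 7 minutes

Flight 1 in UTC: 4:34 PM + 7:00 = 11:34 PM on Nov 25.
+8 hours and 25 minutes → arrive 7:59 AM UTC on Nov 26.
Flight 2 in UTC: 1:11 AM − 9:00 = 4:11 PM on Nov 25.
+2 hours and 41 minutes → arrive 6:52 PM UTC on Nov 25.
Flight 2 lands earlier by 13 hours 7 minutes.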